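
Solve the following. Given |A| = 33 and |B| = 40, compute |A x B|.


The Cartesian product A x B contains all ordered pairs (a, b).
|A x B| = |A| * |B| = 33 * 40 = 1320

1320


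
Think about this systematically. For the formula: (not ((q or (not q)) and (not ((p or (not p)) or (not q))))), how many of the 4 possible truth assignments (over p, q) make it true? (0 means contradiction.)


Check all 4 assignments:
p=0, q=0: 1
p=0, q=1: 1
p=1, q=0: 1
p=1, q=1: 1
Count of True = 4

4


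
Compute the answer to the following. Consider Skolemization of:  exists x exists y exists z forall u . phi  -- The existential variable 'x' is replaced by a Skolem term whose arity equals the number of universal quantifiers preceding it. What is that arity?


Quantifier prefix: exists x exists y exists z forall u
'x' is existentially quantified at position 1.
No universal quantifiers precede it.
Skolem function arity = 0 (a Skolem constant)

0


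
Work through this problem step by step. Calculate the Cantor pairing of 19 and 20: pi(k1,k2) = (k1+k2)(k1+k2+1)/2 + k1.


k1 + k2 = 39
(k1+k2)(k1+k2+1)/2 = 39 * 40 / 2 = 780
pi = 780 + 19 = 799

799


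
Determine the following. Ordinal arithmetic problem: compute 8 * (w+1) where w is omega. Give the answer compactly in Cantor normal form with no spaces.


Compute 8 * (w+1).
Ordinal * is associative and left-distributive over +, but NOT commutative; for finite n>1, n*w = w but w*n stays w*n.
By left-distributivity: 8 * (w+1) = 8*w + 8*1 = w + 8 = w+8.
Result = w+8

w+8


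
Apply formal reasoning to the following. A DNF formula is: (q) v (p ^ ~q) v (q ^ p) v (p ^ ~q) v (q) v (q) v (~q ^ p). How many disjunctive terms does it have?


A DNF formula is a disjunction of terms (conjunctions).
Terms are separated by v.
Counting the disjuncts: 7 terms.

7


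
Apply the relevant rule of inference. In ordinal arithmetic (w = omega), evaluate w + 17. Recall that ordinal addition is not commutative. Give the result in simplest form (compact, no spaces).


Compute w + 17.
Ordinal + is associative but NOT commutative; for finite n>0, n + w = w but w + n stays w+n.
w + 17 is already in normal form (a successor ordinal beyond w).
Result = w+17

w+17


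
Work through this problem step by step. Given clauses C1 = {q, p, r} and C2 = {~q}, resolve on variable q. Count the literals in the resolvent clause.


Remove q from C1 and ~q from C2.
C1 remainder: {p, r}
C2 remainder: {}
Union (resolvent): {p, r}
Resolvent has 2 literal(s).

2


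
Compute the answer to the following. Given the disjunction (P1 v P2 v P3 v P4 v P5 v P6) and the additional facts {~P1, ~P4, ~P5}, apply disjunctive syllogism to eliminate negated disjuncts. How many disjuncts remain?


Original disjuncts (6): P1, P2, P3, P4, P5, P6
Negated (eliminate): ~P1, ~P4, ~P5
Remaining disjuncts: P2, P3, P6
Count = 6 - 3 = 3

3


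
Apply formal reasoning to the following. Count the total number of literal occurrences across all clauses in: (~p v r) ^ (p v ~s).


Counting literals in each clause:
Clause 1: 2 literal(s)
Clause 2: 2 literal(s)
Total = 4

4


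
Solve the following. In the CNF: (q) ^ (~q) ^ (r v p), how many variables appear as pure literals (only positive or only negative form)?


Check each variable for pure literal status:
p: pure positive
q: mixed (not pure)
r: pure positive
Pure literal count = 2

2


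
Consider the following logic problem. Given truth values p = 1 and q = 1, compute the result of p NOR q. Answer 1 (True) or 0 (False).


p = 1, q = 1
Operation: p NOR q
Evaluate: 1 NOR 1 = 0

0


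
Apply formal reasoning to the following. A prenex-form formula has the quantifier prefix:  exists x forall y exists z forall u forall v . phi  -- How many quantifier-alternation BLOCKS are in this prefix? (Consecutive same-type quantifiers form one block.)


Quantifier-type sequence: E A E A A  (A=forall, E=exists)
Group into maximal same-type runs:
  Ex1 | Ax1 | Ex1 | Ax2
Number of blocks = 4

4


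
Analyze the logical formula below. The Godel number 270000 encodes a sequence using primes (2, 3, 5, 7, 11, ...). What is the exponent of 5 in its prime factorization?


Factorize 270000 by dividing by 5 repeatedly.
Division steps: 5 divides 270000 exactly 4 time(s).
Exponent of 5 = 4

4


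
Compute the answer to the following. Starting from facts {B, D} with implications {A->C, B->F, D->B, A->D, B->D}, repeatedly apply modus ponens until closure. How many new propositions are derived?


Initial facts: {B, D}
Apply modus ponens to closure:
  B and B->F  =>  F
Final known: {B, D, F}
New propositions: {F}
Count = 1

1


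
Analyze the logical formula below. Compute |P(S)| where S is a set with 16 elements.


The power set of a set with n elements has 2^n elements.
|P(S)| = 2^16 = 65536

65536


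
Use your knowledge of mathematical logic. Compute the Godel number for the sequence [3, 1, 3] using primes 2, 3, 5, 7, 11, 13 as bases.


Encode each element as an exponent of the corresponding prime:
  2^3 = 8
  3^1 = 3
  5^3 = 125
Product = 8 * 3 * 125 = 3000

3000


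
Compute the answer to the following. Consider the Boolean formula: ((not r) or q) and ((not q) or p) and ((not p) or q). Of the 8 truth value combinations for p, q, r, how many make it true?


Evaluate all 8 assignments for p, q, r:
p=0, q=0, r=0: 1
p=0, q=0, r=1: 0
p=0, q=1, r=0: 0
p=0, q=1, r=1: 0
p=1, q=0, r=0: 0
p=1, q=0, r=1: 0
p=1, q=1, r=0: 1
p=1, q=1, r=1: 1
Satisfying count = 3

3


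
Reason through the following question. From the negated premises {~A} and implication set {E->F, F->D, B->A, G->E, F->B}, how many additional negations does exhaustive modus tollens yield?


Initial negated facts: {~A}
Apply modus tollens to closure:
  ~A and B->A  =>  ~B
  ~B and F->B  =>  ~F
  ~F and E->F  =>  ~E
  ~E and G->E  =>  ~G
Final negated: {~A, ~B, ~E, ~F, ~G}
New negations: {~B, ~E, ~F, ~G}
Count = 4

4


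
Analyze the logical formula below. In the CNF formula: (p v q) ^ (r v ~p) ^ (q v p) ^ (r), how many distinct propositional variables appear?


Identify each variable that appears in the formula.
Variables found: p, q, r
Count = 3

3


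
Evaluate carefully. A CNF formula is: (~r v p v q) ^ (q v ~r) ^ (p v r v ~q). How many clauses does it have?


A CNF formula is a conjunction of clauses.
Clauses are separated by ^.
Counting the conjuncts: 3 clauses.

3


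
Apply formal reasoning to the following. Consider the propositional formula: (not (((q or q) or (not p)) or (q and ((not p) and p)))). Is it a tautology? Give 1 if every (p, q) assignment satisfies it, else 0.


Check all 4 assignments:
p=0, q=0: 0
p=0, q=1: 0
p=1, q=0: 1
p=1, q=1: 0
Satisfying count = 1/4.
Tautology iff count = 4: no.

0


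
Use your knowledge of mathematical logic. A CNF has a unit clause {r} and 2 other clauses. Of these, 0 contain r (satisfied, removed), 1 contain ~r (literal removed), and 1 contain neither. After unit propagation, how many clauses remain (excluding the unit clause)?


Satisfied (removed): 0
Shortened (remain): 1
Unchanged (remain): 1
Remaining = 1 + 1 = 2

2


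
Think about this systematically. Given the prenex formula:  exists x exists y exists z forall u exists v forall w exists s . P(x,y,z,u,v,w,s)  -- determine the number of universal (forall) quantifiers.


Quantifier prefix: exists x exists y exists z forall u exists v forall w exists s
Mark each quantifier type:
  E E E U E U E
Universal count = 2, Existential count = 5
Asked for universal (forall) quantifiers: 2

2


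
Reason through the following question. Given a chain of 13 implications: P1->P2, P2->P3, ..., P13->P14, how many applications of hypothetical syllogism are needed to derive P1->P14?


With 13 implications in a chain connecting 14 propositions:
P1->P2, P2->P3, ..., P13->P14
Steps needed = (number of implications) - 1 = 13 - 1 = 12

12


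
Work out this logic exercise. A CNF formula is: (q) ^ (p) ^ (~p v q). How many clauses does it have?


A CNF formula is a conjunction of clauses.
Clauses are separated by ^.
Counting the conjuncts: 3 clauses.

3


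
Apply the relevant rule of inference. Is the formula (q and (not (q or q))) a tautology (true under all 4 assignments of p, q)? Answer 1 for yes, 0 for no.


Check all 4 assignments:
p=0, q=0: 0
p=0, q=1: 0
p=1, q=0: 0
p=1, q=1: 0
Satisfying count = 0/4.
Tautology iff count = 4: no.

0


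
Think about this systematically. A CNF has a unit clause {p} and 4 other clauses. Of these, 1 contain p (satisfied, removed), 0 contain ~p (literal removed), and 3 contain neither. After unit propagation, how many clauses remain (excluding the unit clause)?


Satisfied (removed): 1
Shortened (remain): 0
Unchanged (remain): 3
Remaining = 0 + 3 = 3

3


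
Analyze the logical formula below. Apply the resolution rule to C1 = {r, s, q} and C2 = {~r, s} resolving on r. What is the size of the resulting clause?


Remove r from C1 and ~r from C2.
C1 remainder: {s, q}
C2 remainder: {s}
Union (resolvent): {q, s}
Resolvent has 2 literal(s).

2


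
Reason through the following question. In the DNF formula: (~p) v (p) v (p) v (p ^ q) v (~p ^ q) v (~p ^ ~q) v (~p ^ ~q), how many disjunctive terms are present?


A DNF formula is a disjunction of terms (conjunctions).
Terms are separated by v.
Counting the disjuncts: 7 terms.

7


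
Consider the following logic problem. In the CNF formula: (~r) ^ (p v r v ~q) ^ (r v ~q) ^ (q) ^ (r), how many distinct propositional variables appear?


Identify each variable that appears in the formula.
Variables found: p, q, r
Count = 3

3


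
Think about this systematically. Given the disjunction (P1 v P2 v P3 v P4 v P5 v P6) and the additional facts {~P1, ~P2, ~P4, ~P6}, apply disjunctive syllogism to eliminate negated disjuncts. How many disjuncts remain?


Original disjuncts (6): P1, P2, P3, P4, P5, P6
Negated (eliminate): ~P1, ~P2, ~P4, ~P6
Remaining disjuncts: P3, P5
Count = 6 - 4 = 2

2


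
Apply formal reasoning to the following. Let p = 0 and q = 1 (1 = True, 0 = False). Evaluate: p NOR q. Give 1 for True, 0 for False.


p = 0, q = 1
Operation: p NOR q
Evaluate: 0 NOR 1 = 0

0


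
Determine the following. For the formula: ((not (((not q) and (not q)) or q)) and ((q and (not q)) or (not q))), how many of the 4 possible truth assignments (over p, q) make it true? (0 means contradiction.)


Check all 4 assignments:
p=0, q=0: 0
p=0, q=1: 0
p=1, q=0: 0
p=1, q=1: 0
Count of True = 0

0


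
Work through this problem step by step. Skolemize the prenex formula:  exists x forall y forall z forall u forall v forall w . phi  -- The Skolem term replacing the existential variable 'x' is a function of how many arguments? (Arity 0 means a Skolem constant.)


Quantifier prefix: exists x forall y forall z forall u forall v forall w
'x' is existentially quantified at position 1.
No universal quantifiers precede it.
Skolem function arity = 0 (a Skolem constant)

0


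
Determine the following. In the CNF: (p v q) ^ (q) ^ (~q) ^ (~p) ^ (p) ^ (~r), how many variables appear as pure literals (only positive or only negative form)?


Check each variable for pure literal status:
p: mixed (not pure)
q: mixed (not pure)
r: pure negative
Pure literal count = 1

1


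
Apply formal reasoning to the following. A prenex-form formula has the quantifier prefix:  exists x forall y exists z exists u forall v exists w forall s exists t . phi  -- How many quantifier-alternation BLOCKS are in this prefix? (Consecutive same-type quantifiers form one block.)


Quantifier-type sequence: E A E E A E A E  (A=forall, E=exists)
Group into maximal same-type runs:
  Ex1 | Ax1 | Ex2 | Ax1 | Ex1 | Ax1 | Ex1
Number of blocks = 7

7


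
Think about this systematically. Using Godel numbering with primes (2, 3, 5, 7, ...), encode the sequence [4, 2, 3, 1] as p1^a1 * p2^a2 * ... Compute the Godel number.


Encode each element as an exponent of the corresponding prime:
  2^4 = 16
  3^2 = 9
  5^3 = 125
  7^1 = 7
Product = 16 * 9 * 125 * 7 = 126000

126000


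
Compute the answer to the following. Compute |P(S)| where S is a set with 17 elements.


The power set of a set with n elements has 2^n elements.
|P(S)| = 2^17 = 131072

131072


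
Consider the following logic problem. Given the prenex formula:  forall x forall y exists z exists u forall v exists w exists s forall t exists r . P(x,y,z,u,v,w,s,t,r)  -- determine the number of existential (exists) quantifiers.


Quantifier prefix: forall x forall y exists z exists u forall v exists w exists s forall t exists r
Mark each quantifier type:
  U U E E U E E U E
Universal count = 4, Existential count = 5
Asked for existential (exists) quantifiers: 5

5


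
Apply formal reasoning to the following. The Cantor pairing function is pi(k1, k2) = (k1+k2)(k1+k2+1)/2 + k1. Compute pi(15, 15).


k1 + k2 = 30
(k1+k2)(k1+k2+1)/2 = 30 * 31 / 2 = 465
pi = 465 + 15 = 480

480


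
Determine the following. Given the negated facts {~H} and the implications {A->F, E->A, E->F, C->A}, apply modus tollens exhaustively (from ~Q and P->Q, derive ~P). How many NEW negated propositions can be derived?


Initial negated facts: {~H}
Apply modus tollens to closure:
  (no implication fires)
Final negated: {~H}
New negations: {(none)}
Count = 0

0


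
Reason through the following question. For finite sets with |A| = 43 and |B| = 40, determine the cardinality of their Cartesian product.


The Cartesian product A x B contains all ordered pairs (a, b).
|A x B| = |A| * |B| = 43 * 40 = 1720

1720


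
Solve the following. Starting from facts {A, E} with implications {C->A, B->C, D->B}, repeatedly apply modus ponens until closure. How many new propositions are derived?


Initial facts: {A, E}
Apply modus ponens to closure:
  (no implication fires)
Final known: {A, E}
New propositions: {(none)}
Count = 0

0


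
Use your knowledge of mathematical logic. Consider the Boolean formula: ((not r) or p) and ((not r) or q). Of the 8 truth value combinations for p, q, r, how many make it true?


Evaluate all 8 assignments for p, q, r:
p=0, q=0, r=0: 1
p=0, q=0, r=1: 0
p=0, q=1, r=0: 1
p=0, q=1, r=1: 0
p=1, q=0, r=0: 1
p=1, q=0, r=1: 0
p=1, q=1, r=0: 1
p=1, q=1, r=1: 1
Satisfying count = 5

5


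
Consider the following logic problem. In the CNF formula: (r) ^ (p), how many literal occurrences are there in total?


Counting literals in each clause:
Clause 1: 1 literal(s)
Clause 2: 1 literal(s)
Total = 2

2


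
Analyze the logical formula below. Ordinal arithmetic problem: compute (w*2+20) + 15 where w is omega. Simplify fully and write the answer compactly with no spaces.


Compute (w*2+20) + 15.
Ordinal + is associative but NOT commutative; for finite n>0, n + w = w but w + n stays w+n.
By associativity: (w*2+20) + 15 = w*2 + (20+15) = w*2+35.
Result = w*2+35

w*2+35


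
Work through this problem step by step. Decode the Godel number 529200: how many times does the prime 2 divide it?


Factorize 529200 by dividing by 2 repeatedly.
Division steps: 2 divides 529200 exactly 4 time(s).
Exponent of 2 = 4

4


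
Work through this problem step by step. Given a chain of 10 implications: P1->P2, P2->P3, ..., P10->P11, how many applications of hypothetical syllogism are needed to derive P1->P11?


With 10 implications in a chain connecting 11 propositions:
P1->P2, P2->P3, ..., P10->P11
Steps needed = (number of implications) - 1 = 10 - 1 = 9

9


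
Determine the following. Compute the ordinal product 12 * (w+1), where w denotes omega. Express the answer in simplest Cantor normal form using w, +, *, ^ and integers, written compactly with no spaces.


Compute 12 * (w+1).
Ordinal * is associative and left-distributive over +, but NOT commutative; for finite n>1, n*w = w but w*n stays w*n.
By left-distributivity: 12 * (w+1) = 12*w + 12*1 = w + 12 = w+12.
Result = w+12

w+12


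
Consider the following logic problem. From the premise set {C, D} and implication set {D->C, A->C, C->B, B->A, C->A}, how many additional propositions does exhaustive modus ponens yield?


Initial facts: {C, D}
Apply modus ponens to closure:
  C and C->B  =>  B
  B and B->A  =>  A
Final known: {A, B, C, D}
New propositions: {A, B}
Count = 2

2


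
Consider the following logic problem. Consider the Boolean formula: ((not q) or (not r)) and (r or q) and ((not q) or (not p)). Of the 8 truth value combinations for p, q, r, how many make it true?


Evaluate all 8 assignments for p, q, r:
p=0, q=0, r=0: 0
p=0, q=0, r=1: 1
p=0, q=1, r=0: 1
p=0, q=1, r=1: 0
p=1, q=0, r=0: 0
p=1, q=0, r=1: 1
p=1, q=1, r=0: 0
p=1, q=1, r=1: 0
Satisfying count = 3

3


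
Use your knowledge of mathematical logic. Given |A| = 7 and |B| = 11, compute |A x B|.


The Cartesian product A x B contains all ordered pairs (a, b).
|A x B| = |A| * |B| = 7 * 11 = 77

77


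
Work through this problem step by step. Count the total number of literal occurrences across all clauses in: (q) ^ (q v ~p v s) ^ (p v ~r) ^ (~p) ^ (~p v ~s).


Counting literals in each clause:
Clause 1: 1 literal(s)
Clause 2: 3 literal(s)
Clause 3: 2 literal(s)
Clause 4: 1 literal(s)
Clause 5: 2 literal(s)
Total = 9

9


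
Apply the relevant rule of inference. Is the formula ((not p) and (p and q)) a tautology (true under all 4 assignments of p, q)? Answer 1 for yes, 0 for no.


Check all 4 assignments:
p=0, q=0: 0
p=0, q=1: 0
p=1, q=0: 0
p=1, q=1: 0
Satisfying count = 0/4.
Tautology iff count = 4: no.

0


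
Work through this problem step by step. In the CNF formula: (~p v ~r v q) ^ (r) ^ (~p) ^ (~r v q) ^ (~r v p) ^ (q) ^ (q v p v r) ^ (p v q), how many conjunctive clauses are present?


A CNF formula is a conjunction of clauses.
Clauses are separated by ^.
Counting the conjuncts: 8 clauses.

8


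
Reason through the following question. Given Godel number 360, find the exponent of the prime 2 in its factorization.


Factorize 360 by dividing by 2 repeatedly.
Division steps: 2 divides 360 exactly 3 time(s).
Exponent of 2 = 3

3


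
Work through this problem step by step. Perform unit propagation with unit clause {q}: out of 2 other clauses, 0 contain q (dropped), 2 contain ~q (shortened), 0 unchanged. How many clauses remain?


Satisfied (removed): 0
Shortened (remain): 2
Unchanged (remain): 0
Remaining = 2 + 0 = 2

2


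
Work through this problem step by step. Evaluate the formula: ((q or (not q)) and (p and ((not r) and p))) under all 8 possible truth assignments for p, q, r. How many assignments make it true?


Check all 8 assignments:
p=0, q=0, r=0: 0
p=0, q=0, r=1: 0
p=0, q=1, r=0: 0
p=0, q=1, r=1: 0
p=1, q=0, r=0: 1
p=1, q=0, r=1: 0
p=1, q=1, r=0: 1
p=1, q=1, r=1: 0
Count of True = 2

2


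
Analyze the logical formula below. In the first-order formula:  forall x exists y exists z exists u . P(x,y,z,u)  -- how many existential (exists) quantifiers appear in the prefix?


Quantifier prefix: forall x exists y exists z exists u
Mark each quantifier type:
  U E E E
Universal count = 1, Existential count = 3
Asked for existential (exists) quantifiers: 3

3


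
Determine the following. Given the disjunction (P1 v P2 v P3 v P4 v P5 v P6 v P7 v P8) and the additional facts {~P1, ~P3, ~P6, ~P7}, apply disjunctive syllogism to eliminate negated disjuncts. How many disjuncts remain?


Original disjuncts (8): P1, P2, P3, P4, P5, P6, P7, P8
Negated (eliminate): ~P1, ~P3, ~P6, ~P7
Remaining disjuncts: P2, P4, P5, P8
Count = 8 - 4 = 4

4


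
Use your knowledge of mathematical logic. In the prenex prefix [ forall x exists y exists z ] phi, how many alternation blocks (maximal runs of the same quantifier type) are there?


Quantifier-type sequence: A E E  (A=forall, E=exists)
Group into maximal same-type runs:
  Ax1 | Ex2
Number of blocks = 2

2


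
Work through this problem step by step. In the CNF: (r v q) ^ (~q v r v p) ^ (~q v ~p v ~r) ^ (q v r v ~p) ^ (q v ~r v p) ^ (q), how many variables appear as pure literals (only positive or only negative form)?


Check each variable for pure literal status:
p: mixed (not pure)
q: mixed (not pure)
r: mixed (not pure)
Pure literal count = 0

0


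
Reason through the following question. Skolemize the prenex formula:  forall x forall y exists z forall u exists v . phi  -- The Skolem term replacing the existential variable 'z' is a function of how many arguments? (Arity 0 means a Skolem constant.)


Quantifier prefix: forall x forall y exists z forall u exists v
'z' is existentially quantified at position 3.
Universal variables preceding it: x, y
Skolem function arity = 2

2


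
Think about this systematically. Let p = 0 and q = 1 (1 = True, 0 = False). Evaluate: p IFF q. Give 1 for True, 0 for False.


p = 0, q = 1
Operation: p IFF q
Evaluate: 0 IFF 1 = 0

0


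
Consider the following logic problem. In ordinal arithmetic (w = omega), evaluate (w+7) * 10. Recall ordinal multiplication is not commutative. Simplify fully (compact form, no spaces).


Compute (w+7) * 10.
Ordinal * is associative and left-distributive over +, but NOT commutative; for finite n>1, n*w = w but w*n stays w*n.
(w+7) * 10 = (w+7) repeated 10 times. Each intermediate +7 is absorbed by the following w; only the last survives: w*10+7.
Result = w*10+7

w*10+7


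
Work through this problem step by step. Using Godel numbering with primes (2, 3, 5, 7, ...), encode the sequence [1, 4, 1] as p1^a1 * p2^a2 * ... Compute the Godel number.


Encode each element as an exponent of the corresponding prime:
  2^1 = 2
  3^4 = 81
  5^1 = 5
Product = 2 * 81 * 5 = 810

810


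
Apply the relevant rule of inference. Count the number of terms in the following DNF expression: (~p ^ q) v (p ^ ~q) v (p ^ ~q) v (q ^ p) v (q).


A DNF formula is a disjunction of terms (conjunctions).
Terms are separated by v.
Counting the disjuncts: 5 terms.

5


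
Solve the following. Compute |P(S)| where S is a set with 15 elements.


The power set of a set with n elements has 2^n elements.
|P(S)| = 2^15 = 32768

32768


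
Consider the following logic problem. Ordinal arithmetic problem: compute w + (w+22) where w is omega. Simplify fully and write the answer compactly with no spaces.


Compute w + (w+22).
Ordinal + is associative but NOT commutative; for finite n>0, n + w = w but w + n stays w+n.
w + (w+22) = (w+w) + 22 = w*2+22.
Result = w*2+22

w*2+22


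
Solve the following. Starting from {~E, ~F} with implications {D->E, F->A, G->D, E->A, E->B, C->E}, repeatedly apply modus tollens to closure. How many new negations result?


Initial negated facts: {~E, ~F}
Apply modus tollens to closure:
  ~E and D->E  =>  ~D
  ~D and G->D  =>  ~G
  ~E and C->E  =>  ~C
Final negated: {~C, ~D, ~E, ~F, ~G}
New negations: {~C, ~D, ~G}
Count = 3

3


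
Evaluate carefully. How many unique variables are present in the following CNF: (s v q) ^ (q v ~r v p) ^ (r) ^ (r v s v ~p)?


Identify each variable that appears in the formula.
Variables found: p, q, r, s
Count = 4

4


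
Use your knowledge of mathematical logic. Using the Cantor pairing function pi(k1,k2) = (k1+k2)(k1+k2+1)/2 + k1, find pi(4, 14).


k1 + k2 = 18
(k1+k2)(k1+k2+1)/2 = 18 * 19 / 2 = 171
pi = 171 + 4 = 175

175


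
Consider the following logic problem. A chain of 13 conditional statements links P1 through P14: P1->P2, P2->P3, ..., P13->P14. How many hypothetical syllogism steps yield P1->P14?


With 13 implications in a chain connecting 14 propositions:
P1->P2, P2->P3, ..., P13->P14
Steps needed = (number of implications) - 1 = 13 - 1 = 12

12


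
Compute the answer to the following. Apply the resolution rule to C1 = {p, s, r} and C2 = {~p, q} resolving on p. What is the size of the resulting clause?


Remove p from C1 and ~p from C2.
C1 remainder: {s, r}
C2 remainder: {q}
Union (resolvent): {q, r, s}
Resolvent has 3 literal(s).

3


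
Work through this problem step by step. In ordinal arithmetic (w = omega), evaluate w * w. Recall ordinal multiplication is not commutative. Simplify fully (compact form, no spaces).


Compute w * w.
Ordinal * is associative and left-distributive over +, but NOT commutative; for finite n>1, n*w = w but w*n stays w*n.
w * w = w^2 by definition.
Result = w^2

w^2


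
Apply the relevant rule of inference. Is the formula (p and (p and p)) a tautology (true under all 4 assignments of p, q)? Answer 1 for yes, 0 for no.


Check all 4 assignments:
p=0, q=0: 0
p=0, q=1: 0
p=1, q=0: 1
p=1, q=1: 1
Satisfying count = 2/4.
Tautology iff count = 4: no.

0


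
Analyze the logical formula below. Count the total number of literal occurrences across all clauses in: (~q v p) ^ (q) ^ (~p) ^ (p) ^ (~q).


Counting literals in each clause:
Clause 1: 2 literal(s)
Clause 2: 1 literal(s)
Clause 3: 1 literal(s)
Clause 4: 1 literal(s)
Clause 5: 1 literal(s)
Total = 6

6


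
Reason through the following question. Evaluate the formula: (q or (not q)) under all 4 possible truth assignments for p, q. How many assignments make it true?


Check all 4 assignments:
p=0, q=0: 1
p=0, q=1: 1
p=1, q=0: 1
p=1, q=1: 1
Count of True = 4

4


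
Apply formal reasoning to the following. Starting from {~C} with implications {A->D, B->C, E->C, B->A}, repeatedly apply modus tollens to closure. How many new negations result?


Initial negated facts: {~C}
Apply modus tollens to closure:
  ~C and B->C  =>  ~B
  ~C and E->C  =>  ~E
Final negated: {~B, ~C, ~E}
New negations: {~B, ~E}
Count = 2

2


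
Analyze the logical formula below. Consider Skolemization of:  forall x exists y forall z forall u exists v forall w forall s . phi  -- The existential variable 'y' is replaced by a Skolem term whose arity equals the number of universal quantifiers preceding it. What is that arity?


Quantifier prefix: forall x exists y forall z forall u exists v forall w forall s
'y' is existentially quantified at position 2.
Universal variables preceding it: x
Skolem function arity = 1

1


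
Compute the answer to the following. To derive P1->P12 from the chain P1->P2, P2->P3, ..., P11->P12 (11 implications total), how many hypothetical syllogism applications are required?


With 11 implications in a chain connecting 12 propositions:
P1->P2, P2->P3, ..., P11->P12
Steps needed = (number of implications) - 1 = 11 - 1 = 10

10


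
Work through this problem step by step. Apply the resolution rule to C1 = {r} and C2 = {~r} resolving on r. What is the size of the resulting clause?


Remove r from C1 and ~r from C2.
C1 remainder: {}
C2 remainder: {}
Union (resolvent): {} (empty clause)
Resolvent has 0 literal(s).

0


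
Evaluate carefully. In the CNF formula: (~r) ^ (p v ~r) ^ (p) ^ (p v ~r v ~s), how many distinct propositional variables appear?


Identify each variable that appears in the formula.
Variables found: p, r, s
Count = 3

3


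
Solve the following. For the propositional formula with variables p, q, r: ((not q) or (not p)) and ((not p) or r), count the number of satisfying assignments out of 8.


Evaluate all 8 assignments for p, q, r:
p=0, q=0, r=0: 1
p=0, q=0, r=1: 1
p=0, q=1, r=0: 1
p=0, q=1, r=1: 1
p=1, q=0, r=0: 0
p=1, q=0, r=1: 1
p=1, q=1, r=0: 0
p=1, q=1, r=1: 0
Satisfying count = 5

5


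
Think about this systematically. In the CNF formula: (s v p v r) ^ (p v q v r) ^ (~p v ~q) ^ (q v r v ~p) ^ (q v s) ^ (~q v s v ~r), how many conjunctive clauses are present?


A CNF formula is a conjunction of clauses.
Clauses are separated by ^.
Counting the conjuncts: 6 clauses.

6


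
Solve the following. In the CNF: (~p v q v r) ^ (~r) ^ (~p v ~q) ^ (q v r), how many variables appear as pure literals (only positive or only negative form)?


Check each variable for pure literal status:
p: pure negative
q: mixed (not pure)
r: mixed (not pure)
Pure literal count = 1

1


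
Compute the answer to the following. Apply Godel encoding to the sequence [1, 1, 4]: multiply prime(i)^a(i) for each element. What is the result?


Encode each element as an exponent of the corresponding prime:
  2^1 = 2
  3^1 = 3
  5^4 = 625
Product = 2 * 3 * 625 = 3750

3750


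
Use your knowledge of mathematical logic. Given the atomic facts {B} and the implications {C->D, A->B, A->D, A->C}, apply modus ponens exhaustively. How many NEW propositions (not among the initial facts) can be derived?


Initial facts: {B}
Apply modus ponens to closure:
  (no implication fires)
Final known: {B}
New propositions: {(none)}
Count = 0

0


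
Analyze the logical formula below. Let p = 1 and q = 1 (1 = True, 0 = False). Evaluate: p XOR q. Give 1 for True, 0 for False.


p = 1, q = 1
Operation: p XOR q
Evaluate: 1 XOR 1 = 0

0


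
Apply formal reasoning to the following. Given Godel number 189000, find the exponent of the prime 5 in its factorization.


Factorize 189000 by dividing by 5 repeatedly.
Division steps: 5 divides 189000 exactly 3 time(s).
Exponent of 5 = 3

3


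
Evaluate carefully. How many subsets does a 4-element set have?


The power set of a set with n elements has 2^n elements.
|P(S)| = 2^4 = 16

16


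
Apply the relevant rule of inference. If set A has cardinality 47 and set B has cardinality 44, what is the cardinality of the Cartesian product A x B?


The Cartesian product A x B contains all ordered pairs (a, b).
|A x B| = |A| * |B| = 47 * 44 = 2068

2068


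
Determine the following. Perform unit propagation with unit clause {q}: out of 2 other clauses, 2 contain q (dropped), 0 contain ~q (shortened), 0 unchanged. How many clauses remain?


Satisfied (removed): 2
Shortened (remain): 0
Unchanged (remain): 0
Remaining = 0 + 0 = 0

0


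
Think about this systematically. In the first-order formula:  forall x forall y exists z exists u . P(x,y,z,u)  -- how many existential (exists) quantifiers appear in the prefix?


Quantifier prefix: forall x forall y exists z exists u
Mark each quantifier type:
  U U E E
Universal count = 2, Existential count = 2
Asked for existential (exists) quantifiers: 2

2


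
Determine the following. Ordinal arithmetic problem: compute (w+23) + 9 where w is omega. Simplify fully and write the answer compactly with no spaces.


Compute (w+23) + 9.
Ordinal + is associative but NOT commutative; for finite n>0, n + w = w but w + n stays w+n.
By associativity: (w+23) + 9 = w + (23+9) = w+32.
Result = w+32

w+32


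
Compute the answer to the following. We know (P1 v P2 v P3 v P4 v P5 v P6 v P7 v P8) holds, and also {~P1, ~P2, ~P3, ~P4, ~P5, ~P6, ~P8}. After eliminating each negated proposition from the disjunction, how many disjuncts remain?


Original disjuncts (8): P1, P2, P3, P4, P5, P6, P7, P8
Negated (eliminate): ~P1, ~P2, ~P3, ~P4, ~P5, ~P6, ~P8
Remaining disjuncts: P7
Count = 8 - 7 = 1

1


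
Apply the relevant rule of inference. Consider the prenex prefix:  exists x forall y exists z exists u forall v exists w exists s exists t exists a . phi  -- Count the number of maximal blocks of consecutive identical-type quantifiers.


Quantifier-type sequence: E A E E A E E E E  (A=forall, E=exists)
Group into maximal same-type runs:
  Ex1 | Ax1 | Ex2 | Ax1 | Ex4
Number of blocks = 5

5


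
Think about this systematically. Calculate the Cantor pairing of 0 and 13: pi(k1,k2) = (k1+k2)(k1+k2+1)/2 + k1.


k1 + k2 = 13
(k1+k2)(k1+k2+1)/2 = 13 * 14 / 2 = 91
pi = 91 + 0 = 91

91


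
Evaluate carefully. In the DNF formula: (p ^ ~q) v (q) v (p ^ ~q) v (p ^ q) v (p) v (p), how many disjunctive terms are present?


A DNF formula is a disjunction of terms (conjunctions).
Terms are separated by v.
Counting the disjuncts: 6 terms.

6


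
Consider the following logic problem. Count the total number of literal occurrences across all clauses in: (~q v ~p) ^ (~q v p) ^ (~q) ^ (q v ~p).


Counting literals in each clause:
Clause 1: 2 literal(s)
Clause 2: 2 literal(s)
Clause 3: 1 literal(s)
Clause 4: 2 literal(s)
Total = 7

7


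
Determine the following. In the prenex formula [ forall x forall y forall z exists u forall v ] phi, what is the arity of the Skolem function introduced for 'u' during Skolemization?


Quantifier prefix: forall x forall y forall z exists u forall v
'u' is existentially quantified at position 4.
Universal variables preceding it: x, y, z
Skolem function arity = 3

3


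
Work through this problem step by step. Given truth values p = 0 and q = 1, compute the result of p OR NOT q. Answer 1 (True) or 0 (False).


p = 0, q = 1
Operation: p OR NOT q
Evaluate: 0 OR NOT 1 = 0

0


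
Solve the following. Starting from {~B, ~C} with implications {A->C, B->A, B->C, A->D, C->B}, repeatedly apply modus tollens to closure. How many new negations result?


Initial negated facts: {~B, ~C}
Apply modus tollens to closure:
  ~C and A->C  =>  ~A
Final negated: {~A, ~B, ~C}
New negations: {~A}
Count = 1

1


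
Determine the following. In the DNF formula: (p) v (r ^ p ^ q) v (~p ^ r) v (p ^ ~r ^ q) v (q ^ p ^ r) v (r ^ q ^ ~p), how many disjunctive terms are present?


A DNF formula is a disjunction of terms (conjunctions).
Terms are separated by v.
Counting the disjuncts: 6 terms.

6


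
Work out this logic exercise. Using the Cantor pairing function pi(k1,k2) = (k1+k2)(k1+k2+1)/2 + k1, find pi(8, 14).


k1 + k2 = 22
(k1+k2)(k1+k2+1)/2 = 22 * 23 / 2 = 253
pi = 253 + 8 = 261

261


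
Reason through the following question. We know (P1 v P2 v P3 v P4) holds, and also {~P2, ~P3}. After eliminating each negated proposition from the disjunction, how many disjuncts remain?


Original disjuncts (4): P1, P2, P3, P4
Negated (eliminate): ~P2, ~P3
Remaining disjuncts: P1, P4
Count = 4 - 2 = 2

2


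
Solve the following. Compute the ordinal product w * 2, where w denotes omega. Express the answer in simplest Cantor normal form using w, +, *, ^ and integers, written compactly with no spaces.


Compute w * 2.
Ordinal * is associative and left-distributive over +, but NOT commutative; for finite n>1, n*w = w but w*n stays w*n.
w * 2 means 2 copies of w concatenated: w*2.
Result = w*2

w*2


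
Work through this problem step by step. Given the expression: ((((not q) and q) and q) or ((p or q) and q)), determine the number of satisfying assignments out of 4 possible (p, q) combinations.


Check all 4 assignments:
p=0, q=0: 0
p=0, q=1: 1
p=1, q=0: 0
p=1, q=1: 1
Count of True = 2

2


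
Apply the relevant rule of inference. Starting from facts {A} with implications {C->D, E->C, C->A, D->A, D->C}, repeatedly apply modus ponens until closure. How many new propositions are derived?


Initial facts: {A}
Apply modus ponens to closure:
  (no implication fires)
Final known: {A}
New propositions: {(none)}
Count = 0

0


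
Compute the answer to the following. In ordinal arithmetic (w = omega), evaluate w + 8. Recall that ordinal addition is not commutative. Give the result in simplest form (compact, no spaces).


Compute w + 8.
Ordinal + is associative but NOT commutative; for finite n>0, n + w = w but w + n stays w+n.
w + 8 is already in normal form (a successor ordinal beyond w).
Result = w+8

w+8


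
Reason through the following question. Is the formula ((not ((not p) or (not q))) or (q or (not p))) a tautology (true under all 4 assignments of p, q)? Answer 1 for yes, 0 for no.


Check all 4 assignments:
p=0, q=0: 1
p=0, q=1: 1
p=1, q=0: 0
p=1, q=1: 1
Satisfying count = 3/4.
Tautology iff count = 4: no.

0


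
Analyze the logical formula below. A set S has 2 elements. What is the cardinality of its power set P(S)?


The power set of a set with n elements has 2^n elements.
|P(S)| = 2^2 = 4

4


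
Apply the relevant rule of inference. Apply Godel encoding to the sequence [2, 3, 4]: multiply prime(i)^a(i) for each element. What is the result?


Encode each element as an exponent of the corresponding prime:
  2^2 = 4
  3^3 = 27
  5^4 = 625
Product = 4 * 27 * 625 = 67500

67500


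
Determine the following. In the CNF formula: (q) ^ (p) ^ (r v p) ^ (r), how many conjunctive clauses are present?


A CNF formula is a conjunction of clauses.
Clauses are separated by ^.
Counting the conjuncts: 4 clauses.

4


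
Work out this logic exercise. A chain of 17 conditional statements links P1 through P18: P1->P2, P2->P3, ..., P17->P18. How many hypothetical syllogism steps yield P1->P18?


With 17 implications in a chain connecting 18 propositions:
P1->P2, P2->P3, ..., P17->P18
Steps needed = (number of implications) - 1 = 17 - 1 = 16

16


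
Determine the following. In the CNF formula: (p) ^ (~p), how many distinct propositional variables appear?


Identify each variable that appears in the formula.
Variables found: p
Count = 1

1


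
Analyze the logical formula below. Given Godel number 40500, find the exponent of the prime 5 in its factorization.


Factorize 40500 by dividing by 5 repeatedly.
Division steps: 5 divides 40500 exactly 3 time(s).
Exponent of 5 = 3

3


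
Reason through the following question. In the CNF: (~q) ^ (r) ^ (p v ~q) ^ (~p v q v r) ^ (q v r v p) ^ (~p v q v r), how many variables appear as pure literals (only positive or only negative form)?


Check each variable for pure literal status:
p: mixed (not pure)
q: mixed (not pure)
r: pure positive
Pure literal count = 1

1


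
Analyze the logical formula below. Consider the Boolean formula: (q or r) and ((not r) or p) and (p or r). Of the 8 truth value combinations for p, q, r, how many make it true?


Evaluate all 8 assignments for p, q, r:
p=0, q=0, r=0: 0
p=0, q=0, r=1: 0
p=0, q=1, r=0: 0
p=0, q=1, r=1: 0
p=1, q=0, r=0: 0
p=1, q=0, r=1: 1
p=1, q=1, r=0: 1
p=1, q=1, r=1: 1
Satisfying count = 3

3


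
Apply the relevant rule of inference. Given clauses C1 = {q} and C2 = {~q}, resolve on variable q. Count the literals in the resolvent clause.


Remove q from C1 and ~q from C2.
C1 remainder: {}
C2 remainder: {}
Union (resolvent): {} (empty clause)
Resolvent has 0 literal(s).

0


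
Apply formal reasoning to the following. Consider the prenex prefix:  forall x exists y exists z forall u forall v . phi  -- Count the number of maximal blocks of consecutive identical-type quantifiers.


Quantifier-type sequence: A E E A A  (A=forall, E=exists)
Group into maximal same-type runs:
  Ax1 | Ex2 | Ax2
Number of blocks = 3

3


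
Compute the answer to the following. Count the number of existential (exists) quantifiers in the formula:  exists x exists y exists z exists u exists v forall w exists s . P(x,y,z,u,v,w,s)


Quantifier prefix: exists x exists y exists z exists u exists v forall w exists s
Mark each quantifier type:
  E E E E E U E
Universal count = 1, Existential count = 6
Asked for existential (exists) quantifiers: 6

6


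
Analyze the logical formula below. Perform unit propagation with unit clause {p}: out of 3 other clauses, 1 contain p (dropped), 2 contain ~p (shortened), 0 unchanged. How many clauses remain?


Satisfied (removed): 1
Shortened (remain): 2
Unchanged (remain): 0
Remaining = 2 + 0 = 2

2


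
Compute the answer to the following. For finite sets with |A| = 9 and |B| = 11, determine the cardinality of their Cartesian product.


The Cartesian product A x B contains all ordered pairs (a, b).
|A x B| = |A| * |B| = 9 * 11 = 99

99


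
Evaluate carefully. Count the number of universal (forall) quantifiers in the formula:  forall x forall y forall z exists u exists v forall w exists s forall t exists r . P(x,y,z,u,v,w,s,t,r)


Quantifier prefix: forall x forall y forall z exists u exists v forall w exists s forall t exists r
Mark each quantifier type:
  U U U E E U E U E
Universal count = 5, Existential count = 4
Asked for universal (forall) quantifiers: 5

5


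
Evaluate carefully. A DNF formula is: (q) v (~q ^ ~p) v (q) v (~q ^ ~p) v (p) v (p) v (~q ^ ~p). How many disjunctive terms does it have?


A DNF formula is a disjunction of terms (conjunctions).
Terms are separated by v.
Counting the disjuncts: 7 terms.

7
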